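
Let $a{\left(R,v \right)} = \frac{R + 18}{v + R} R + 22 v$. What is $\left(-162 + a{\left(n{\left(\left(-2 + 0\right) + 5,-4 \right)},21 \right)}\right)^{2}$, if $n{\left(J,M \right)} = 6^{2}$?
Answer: $\frac{40297104}{361} \approx 1.1163 \cdot 10^{5}$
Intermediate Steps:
$n{\left(J,M \right)} = 36$
$a{\left(R,v \right)} = 22 v + \frac{R \left(18 + R\right)}{R + v}$ ($a{\left(R,v \right)} = \frac{18 + R}{R + v} R + 22 v = \frac{R \left(18 + R\right)}{R + v} + 22 v = 22 v + \frac{R \left(18 + R\right)}{R + v}$)
$\left(-162 + a{\left(n{\left(\left(-2 + 0\right) + 5,-4 \right)},21 \right)}\right)^{2} = \left(-162 + \frac{36^{2} + 18 \cdot 36 + 22 \cdot 21^{2} + 22 \cdot 36 \cdot 21}{36 + 21}\right)^{2} = \left(-162 + \frac{1296 + 648 + 22 \cdot 441 + 16632}{57}\right)^{2} = \left(-162 + \frac{1296 + 648 + 9702 + 16632}{57}\right)^{2} = \left(-162 + \frac{1}{57} \cdot 28278\right)^{2} = \left(-162 + \frac{9426}{19}\right)^{2} = \left(\frac{6348}{19}\right)^{2} = \frac{40297104}{361}$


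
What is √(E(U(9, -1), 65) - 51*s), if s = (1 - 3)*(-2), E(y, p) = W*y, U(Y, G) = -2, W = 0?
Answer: 2*I*√51 ≈ 14.283*I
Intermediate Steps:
E(y, p) = 0 (E(y, p) = 0*y = 0)
s = 4 (s = -2*(-2) = 4)
√(E(U(9, -1), 65) - 51*s) = √(0 - 51*4) = √(0 - 204) = √(-204) = 2*I*√51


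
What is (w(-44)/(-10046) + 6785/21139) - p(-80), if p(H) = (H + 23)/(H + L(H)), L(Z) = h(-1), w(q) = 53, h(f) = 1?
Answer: -6808358761/16776629126 ≈ -0.40582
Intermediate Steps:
L(Z) = 1
p(H) = (23 + H)/(1 + H) (p(H) = (H + 23)/(H + 1) = (23 + H)/(1 + H))
(w(-44)/(-10046) + 6785/21139) - p(-80) = (53/(-10046) + 6785/21139) - (23 - 80)/(1 - 80) = (53*(-1/10046) + 6785*(1/21139)) - (-57)/(-79) = (-53/10046 + 6785/21139) - (-1)*(-57)/79 = 67041743/212362394 - 1*57/79 = 67041743/212362394 - 57/79 = -6808358761/16776629126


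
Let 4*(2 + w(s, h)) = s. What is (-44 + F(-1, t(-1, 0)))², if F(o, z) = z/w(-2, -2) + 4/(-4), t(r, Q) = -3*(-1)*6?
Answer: 68121/25 ≈ 2724.8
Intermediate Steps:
w(s, h) = -2 + s/4
t(r, Q) = 18 (t(r, Q) = 3*6 = 18)
F(o, z) = -1 - 2*z/5 (F(o, z) = z/(-2 + (¼)*(-2)) + 4/(-4) = z/(-2 - ½) + 4*(-¼) = z/(-5/2) - 1 = z*(-⅖) - 1 = -2*z/5 - 1 = -1 - 2*z/5)
(-44 + F(-1, t(-1, 0)))² = (-44 + (-1 - ⅖*18))² = (-44 + (-1 - 36/5))² = (-44 - 41/5)² = (-261/5)² = 68121/25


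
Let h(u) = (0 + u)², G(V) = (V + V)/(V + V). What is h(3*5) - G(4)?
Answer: 224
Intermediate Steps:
G(V) = 1 (G(V) = (2*V)/((2*V)) = (2*V)*(1/(2*V)) = 1)
h(u) = u²
h(3*5) - G(4) = (3*5)² - 1*1 = 15² - 1 = 225 - 1 = 224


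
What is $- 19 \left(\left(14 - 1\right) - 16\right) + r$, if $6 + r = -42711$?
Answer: $-42660$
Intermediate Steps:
$r = -42717$ ($r = -6 - 42711 = -42717$)
$- 19 \left(\left(14 - 1\right) - 16\right) + r = - 19 \left(\left(14 - 1\right) - 16\right) - 42717 = - 19 \left(13 - 16\right) - 42717 = \left(-19\right) \left(-3\right) - 42717 = 57 - 42717 = -42660$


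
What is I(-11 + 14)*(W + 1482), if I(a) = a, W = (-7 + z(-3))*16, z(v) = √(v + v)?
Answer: 4110 + 48*I*√6 ≈ 4110.0 + 117.58*I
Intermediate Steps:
z(v) = √2*√v (z(v) = √(2*v) = √2*√v)
W = -112 + 16*I*√6 (W = (-7 + √2*√(-3))*16 = (-7 + √2*(I*√3))*16 = (-7 + I*√6)*16 = -112 + 16*I*√6 ≈ -112.0 + 39.192*I)
I(-11 + 14)*(W + 1482) = (-11 + 14)*((-112 + 16*I*√6) + 1482) = 3*(1370 + 16*I*√6) = 4110 + 48*I*√6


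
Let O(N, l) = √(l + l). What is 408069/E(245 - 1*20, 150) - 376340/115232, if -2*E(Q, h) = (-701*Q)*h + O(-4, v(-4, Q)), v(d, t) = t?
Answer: -115792346652089365/35833083770221192 + 136023*√2/6219293906245 ≈ -3.2314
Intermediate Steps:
O(N, l) = √2*√l (O(N, l) = √(2*l) = √2*√l)
E(Q, h) = -√2*√Q/2 + 701*Q*h/2 (E(Q, h) = -((-701*Q)*h + √2*√Q)/2 = -(-701*Q*h + √2*√Q)/2 = -(√2*√Q - 701*Q*h)/2 = -√2*√Q/2 + 701*Q*h/2)
408069/E(245 - 1*20, 150) - 376340/115232 = 408069/(-√2*√(245 - 1*20)/2 + (701/2)*(245 - 1*20)*150) - 376340/115232 = 408069/(-√2*√(245 - 20)/2 + (701/2)*(245 - 20)*150) - 376340*1/115232 = 408069/(-√2*√225/2 + (701/2)*225*150) - 94085/28808 = 408069/(-½*√2*15 + 11829375) - 94085/28808 = 408069/(-15*√2/2 + 11829375) - 94085/28808 = 408069/(11829375 - 15*√2/2) - 94085/28808 = -94085/28808 + 408069/(11829375 - 15*√2/2)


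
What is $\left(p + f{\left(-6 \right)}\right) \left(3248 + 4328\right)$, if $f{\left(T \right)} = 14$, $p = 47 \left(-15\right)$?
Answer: $-5235016$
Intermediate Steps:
$p = -705$
$\left(p + f{\left(-6 \right)}\right) \left(3248 + 4328\right) = \left(-705 + 14\right) \left(3248 + 4328\right) = \left(-691\right) 7576 = -5235016$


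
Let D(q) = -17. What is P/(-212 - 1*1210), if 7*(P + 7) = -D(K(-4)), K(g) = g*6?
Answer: 16/4977 ≈ 0.0032148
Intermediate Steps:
K(g) = 6*g
P = -32/7 (P = -7 + (-1*(-17))/7 = -7 + (⅐)*17 = -7 + 17/7 = -32/7 ≈ -4.5714)
P/(-212 - 1*1210) = -32/(7*(-212 - 1*1210)) = -32/(7*(-212 - 1210)) = -32/7/(-1422) = -32/7*(-1/1422) = 16/4977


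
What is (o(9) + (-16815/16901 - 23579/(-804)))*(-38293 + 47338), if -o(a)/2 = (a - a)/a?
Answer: 17324523855/67604 ≈ 2.5626e+5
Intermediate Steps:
o(a) = 0 (o(a) = -2*(a - a)/a = -0/a = -2*0 = 0)
(o(9) + (-16815/16901 - 23579/(-804)))*(-38293 + 47338) = (0 + (-16815/16901 - 23579/(-804)))*(-38293 + 47338) = (0 + (-16815*1/16901 - 23579*(-1/804)))*9045 = (0 + (-16815/16901 + 23579/804))*9045 = (0 + 384989419/13588404)*9045 = (384989419/13588404)*9045 = 17324523855/67604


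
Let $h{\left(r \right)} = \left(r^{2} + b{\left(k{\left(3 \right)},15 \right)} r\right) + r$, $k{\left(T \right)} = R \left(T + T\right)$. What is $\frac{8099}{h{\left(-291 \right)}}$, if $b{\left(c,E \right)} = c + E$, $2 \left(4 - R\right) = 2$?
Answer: $\frac{8099}{74787} \approx 0.10829$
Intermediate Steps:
$R = 3$ ($R = 4 - 1 = 3$)
$k{\left(T \right)} = 6 T$ ($k{\left(T \right)} = 3 \left(T + T\right) = 3 \cdot 2 T = 6 T$)
$b{\left(c,E \right)} = E + c$
$h{\left(r \right)} = r^{2} + 34 r$ ($h{\left(r \right)} = \left(r^{2} + \left(15 + 6 \cdot 3\right) r\right) + r = \left(r^{2} + \left(15 + 18\right) r\right) + r = \left(r^{2} + 33 r\right) + r = r^{2} + 34 r$)
$\frac{8099}{h{\left(-291 \right)}} = \frac{8099}{\left(-291\right) \left(34 - 291\right)} = \frac{8099}{\left(-291\right) \left(-257\right)} = \frac{8099}{74787}$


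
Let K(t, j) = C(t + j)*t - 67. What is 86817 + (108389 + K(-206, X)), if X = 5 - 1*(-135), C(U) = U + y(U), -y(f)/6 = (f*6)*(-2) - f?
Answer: 1269223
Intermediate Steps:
y(f) = 78*f (y(f) = -6*((f*6)*(-2) - f) = -6*((6*f)*(-2) - f) = -6*(-12*f - f) = -(-78)*f = 78*f)
C(U) = 79*U (C(U) = U + 78*U = 79*U)
X = 140 (X = 5 + 135 = 140)
K(t, j) = -67 + t*(79*j + 79*t) (K(t, j) = (79*(t + j))*t - 67 = (79*(j + t))*t - 67 = (79*j + 79*t)*t - 67 = t*(79*j + 79*t) - 67 = -67 + t*(79*j + 79*t))
86817 + (108389 + K(-206, X)) = 86817 + (108389 + (-67 + 79*(-206)*(140 - 206))) = 86817 + (108389 + (-67 + 79*(-206)*(-66))) = 86817 + (108389 + (-67 + 1074084)) = 86817 + (108389 + 1074017) = 86817 + 1182406 = 1269223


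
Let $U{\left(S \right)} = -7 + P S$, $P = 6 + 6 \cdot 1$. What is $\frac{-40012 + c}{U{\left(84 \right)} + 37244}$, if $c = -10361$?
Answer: $- \frac{50373}{38245} \approx -1.3171$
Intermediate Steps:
$P = 12$ ($P = 6 + 6 = 12$)
$U{\left(S \right)} = -7 + 12 S$
$\frac{-40012 + c}{U{\left(84 \right)} + 37244} = \frac{-40012 - 10361}{\left(-7 + 12 \cdot 84\right) + 37244} = - \frac{50373}{\left(-7 + 1008\right) + 37244} = - \frac{50373}{1001 + 37244} = - \frac{50373}{38245}$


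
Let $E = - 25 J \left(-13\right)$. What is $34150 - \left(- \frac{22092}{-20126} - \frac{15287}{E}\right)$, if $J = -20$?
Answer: $\frac{2233508792919}{65409500} \approx 34147.0$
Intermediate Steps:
$E = -6500$ ($E = \left(-25\right) \left(-20\right) \left(-13\right) = 500 \left(-13\right) = -6500$)
$34150 - \left(- \frac{22092}{-20126} - \frac{15287}{E}\right) = 34150 - \left(- \frac{22092}{-20126} - \frac{15287}{-6500}\right) = 34150 - \left(\left(-22092\right) \left(- \frac{1}{20126}\right) - - \frac{15287}{6500}\right) = 34150 - \left(\frac{11046}{10063} + \frac{15287}{6500}\right) = 34150 - \frac{225632081}{65409500} = \frac{2233508792919}{65409500}$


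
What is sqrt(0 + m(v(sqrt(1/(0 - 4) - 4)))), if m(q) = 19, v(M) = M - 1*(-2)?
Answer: sqrt(19) ≈ 4.3589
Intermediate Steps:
v(M) = 2 + M (v(M) = M + 2 = 2 + M)
sqrt(0 + m(v(sqrt(1/(0 - 4) - 4)))) = sqrt(0 + 19) = sqrt(19)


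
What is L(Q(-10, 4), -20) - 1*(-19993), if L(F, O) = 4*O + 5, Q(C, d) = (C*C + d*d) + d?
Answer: 19918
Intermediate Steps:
Q(C, d) = d + C**2 + d**2 (Q(C, d) = (C**2 + d**2) + d = d + C**2 + d**2)
L(F, O) = 5 + 4*O
L(Q(-10, 4), -20) - 1*(-19993) = (5 + 4*(-20)) - 1*(-19993) = (5 - 80) + 19993 = -75 + 19993 = 19918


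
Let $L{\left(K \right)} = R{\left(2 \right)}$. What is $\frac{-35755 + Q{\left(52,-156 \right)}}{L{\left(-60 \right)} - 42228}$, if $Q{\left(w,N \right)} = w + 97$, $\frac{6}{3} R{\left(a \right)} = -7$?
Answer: $\frac{71212}{84463} \approx 0.84311$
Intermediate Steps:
$R{\left(a \right)} = - \frac{7}{2}$ ($R{\left(a \right)} = \frac{1}{2} \left(-7\right) = - \frac{7}{2}$)
$L{\left(K \right)} = - \frac{7}{2}$
$Q{\left(w,N \right)} = 97 + w$
$\frac{-35755 + Q{\left(52,-156 \right)}}{L{\left(-60 \right)} - 42228} = \frac{-35755 + \left(97 + 52\right)}{- \frac{7}{2} - 42228} = \frac{-35755 + 149}{- \frac{84463}{2}} = \left(-35606\right) \left(- \frac{2}{84463}\right) = \frac{71212}{84463}$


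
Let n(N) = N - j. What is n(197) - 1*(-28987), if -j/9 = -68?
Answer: 28572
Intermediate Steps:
j = 612 (j = -9*(-68) = 612)
n(N) = -612 + N (n(N) = N - 1*612 = N - 612 = -612 + N)
n(197) - 1*(-28987) = (-612 + 197) - 1*(-28987) = -415 + 28987 = 28572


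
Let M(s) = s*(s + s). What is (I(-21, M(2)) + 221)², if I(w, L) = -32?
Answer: 35721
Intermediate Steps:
M(s) = 2*s² (M(s) = s*(2*s) = 2*s²)
(I(-21, M(2)) + 221)² = (-32 + 221)² = 189² = 35721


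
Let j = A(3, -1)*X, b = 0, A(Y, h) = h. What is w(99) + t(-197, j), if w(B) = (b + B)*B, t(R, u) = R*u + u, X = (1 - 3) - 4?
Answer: 8625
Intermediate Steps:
X = -6 (X = -2 - 4 = -6)
j = 6 (j = -1*(-6) = 6)
t(R, u) = u + R*u
w(B) = B**2 (w(B) = (0 + B)*B = B*B = B**2)
w(99) + t(-197, j) = 99**2 + 6*(1 - 197) = 9801 + 6*(-196) = 9801 - 1176 = 8625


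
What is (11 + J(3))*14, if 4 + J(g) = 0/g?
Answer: 98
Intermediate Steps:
J(g) = -4 (J(g) = -4 + 0/g = -4 + 0 = -4)
(11 + J(3))*14 = (11 - 4)*14 = 7*14 = 98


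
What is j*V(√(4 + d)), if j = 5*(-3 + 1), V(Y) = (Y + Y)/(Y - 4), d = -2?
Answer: 20/7 + 40*√2/7 ≈ 10.938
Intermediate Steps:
V(Y) = 2*Y/(-4 + Y) (V(Y) = (2*Y)/(-4 + Y) = 2*Y/(-4 + Y))
j = -10 (j = 5*(-2) = -10)
j*V(√(4 + d)) = -20*√(4 - 2)/(-4 + √(4 - 2)) = -20*√2/(-4 + √2)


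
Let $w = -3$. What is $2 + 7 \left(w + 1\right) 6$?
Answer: $-82$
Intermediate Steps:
$2 + 7 \left(w + 1\right) 6 = 2 + 7 \left(-3 + 1\right) 6 = 2 + 7 \left(\left(-2\right) 6\right) = 2 + 7 \left(-12\right) = 2 - 84 = -82$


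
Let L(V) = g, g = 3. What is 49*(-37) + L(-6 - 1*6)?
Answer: -1810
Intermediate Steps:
L(V) = 3
49*(-37) + L(-6 - 1*6) = 49*(-37) + 3 = -1813 + 3 = -1810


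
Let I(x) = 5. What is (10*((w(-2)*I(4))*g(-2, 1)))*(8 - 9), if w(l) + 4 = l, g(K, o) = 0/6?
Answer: 0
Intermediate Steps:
g(K, o) = 0 (g(K, o) = 0*(⅙) = 0)
w(l) = -4 + l
(10*((w(-2)*I(4))*g(-2, 1)))*(8 - 9) = (10*(((-4 - 2)*5)*0))*(8 - 9) = (10*(-6*5*0))*(-1) = (10*(-30*0))*(-1) = (10*0)*(-1) = 0*(-1) = 0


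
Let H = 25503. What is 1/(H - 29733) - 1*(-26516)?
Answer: 112162679/4230 ≈ 26516.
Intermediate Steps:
1/(H - 29733) - 1*(-26516) = 1/(25503 - 29733) - 1*(-26516) = 1/(-4230) + 26516 = -1/4230 + 26516 = 112162679/4230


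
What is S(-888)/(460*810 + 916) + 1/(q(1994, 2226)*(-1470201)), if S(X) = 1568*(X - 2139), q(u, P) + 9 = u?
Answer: -3462866212110619/272512509870315 ≈ -12.707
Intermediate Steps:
q(u, P) = -9 + u
S(X) = -3353952 + 1568*X (S(X) = 1568*(-2139 + X) = -3353952 + 1568*X)
S(-888)/(460*810 + 916) + 1/(q(1994, 2226)*(-1470201)) = (-3353952 + 1568*(-888))/(460*810 + 916) + 1/((-9 + 1994)*(-1470201)) = (-3353952 - 1392384)/(372600 + 916) - 1/1470201/1985 = -4746336/373516 + (1/1985)*(-1/1470201) = -4746336*1/373516 - 1/2918348985 = -1186584/93379 - 1/2918348985 = -3462866212110619/272512509870315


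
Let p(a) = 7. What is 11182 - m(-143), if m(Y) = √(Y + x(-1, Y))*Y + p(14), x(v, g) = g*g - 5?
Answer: 11175 + 143*√20301 ≈ 31550.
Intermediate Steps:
x(v, g) = -5 + g² (x(v, g) = g² - 5 = -5 + g²)
m(Y) = 7 + Y*√(-5 + Y + Y²) (m(Y) = √(Y + (-5 + Y²))*Y + 7 = √(-5 + Y + Y²)*Y + 7 = Y*√(-5 + Y + Y²) + 7 = 7 + Y*√(-5 + Y + Y²))
11182 - m(-143) = 11182 - (7 - 143*√(-5 - 143 + (-143)²)) = 11182 - (7 - 143*√(-5 - 143 + 20449)) = 11182 - (7 - 143*√20301) = 11182 + (-7 + 143*√20301) = 11175 + 143*√20301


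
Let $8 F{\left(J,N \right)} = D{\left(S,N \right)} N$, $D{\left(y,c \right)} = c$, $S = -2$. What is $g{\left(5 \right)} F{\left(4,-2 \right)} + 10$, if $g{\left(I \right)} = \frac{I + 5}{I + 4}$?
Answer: $\frac{95}{9} \approx 10.556$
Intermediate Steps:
$F{\left(J,N \right)} = \frac{N^{2}}{8}$ ($F{\left(J,N \right)} = \frac{N N}{8} = \frac{N^{2}}{8}$)
$g{\left(I \right)} = \frac{5 + I}{4 + I}$
$g{\left(5 \right)} F{\left(4,-2 \right)} + 10 = \frac{5 + 5}{4 + 5} \frac{\left(-2\right)^{2}}{8} + 10 = \frac{1}{9} \cdot 10 \cdot \frac{1}{8} \cdot 4 + 10 = \frac{1}{9} \cdot 10 \cdot \frac{1}{2} + 10 = \frac{10}{9} \cdot \frac{1}{2} + 10 = \frac{5}{9} + 10 = \frac{95}{9}$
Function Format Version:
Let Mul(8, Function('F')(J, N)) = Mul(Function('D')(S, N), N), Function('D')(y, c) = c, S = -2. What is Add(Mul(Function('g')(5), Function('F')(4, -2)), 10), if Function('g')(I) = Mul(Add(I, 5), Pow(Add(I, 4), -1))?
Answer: Rational(95, 9) ≈ 10.556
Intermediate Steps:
Function('F')(J, N) = Mul(Rational(1, 8), Pow(N, 2)) (Function('F')(J, N) = Mul(Rational(1, 8), Mul(N, N)) = Mul(Rational(1, 8), Pow(N, 2)))
Function('g')(I) = Mul(Pow(Add(4, I), -1), Add(5, I)) (Function('g')(I) = Mul(Add(5, I), Pow(Add(4, I), -1)) = Mul(Pow(Add(4, I), -1), Add(5, I)))
Add(Mul(Function('g')(5), Function('F')(4, -2)), 10) = Add(Mul(Mul(Pow(Add(4, 5), -1), Add(5, 5)), Mul(Rational(1, 8), Pow(-2, 2))), 10) = Add(Mul(Mul(Pow(9, -1), 10), Mul(Rational(1, 8), 4)), 10) = Add(Mul(Mul(Rational(1, 9), 10), Rational(1, 2)), 10) = Add(Mul(Rational(10, 9), Rational(1, 2)), 10) = Add(Rational(5, 9), 10) = Rational(95, 9)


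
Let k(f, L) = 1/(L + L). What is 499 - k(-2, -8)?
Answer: 7985/16 ≈ 499.06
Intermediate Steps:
k(f, L) = 1/(2*L)
499 - k(-2, -8) = 499 - 1/(2*(-8)) = 499 - (-1)/(2*8) = 499 - 1*(-1/16) = 499 + 1/16 = 7985/16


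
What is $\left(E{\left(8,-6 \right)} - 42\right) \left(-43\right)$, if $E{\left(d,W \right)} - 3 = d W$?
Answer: $3741$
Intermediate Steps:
$E{\left(d,W \right)} = 3 + W d$ ($E{\left(d,W \right)} = 3 + d W = 3 + W d$)
$\left(E{\left(8,-6 \right)} - 42\right) \left(-43\right) = \left(\left(3 - 48\right) - 42\right) \left(-43\right) = \left(-45 - 42\right) \left(-43\right) = \left(-87\right) \left(-43\right) = 3741$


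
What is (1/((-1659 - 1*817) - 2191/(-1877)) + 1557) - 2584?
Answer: -4770684924/4645261 ≈ -1027.0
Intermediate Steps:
(1/((-1659 - 1*817) - 2191/(-1877)) + 1557) - 2584 = (1/((-1659 - 817) - 2191*(-1/1877)) + 1557) - 2584 = (1/(-2476 + 2191/1877) + 1557) - 2584 = (1/(-4645261/1877) + 1557) - 2584 = (-1877/4645261 + 1557) - 2584 = 7232669500/4645261 - 2584 = -4770684924/4645261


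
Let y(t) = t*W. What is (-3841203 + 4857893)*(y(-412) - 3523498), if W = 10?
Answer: -3586493944420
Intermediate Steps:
y(t) = 10*t (y(t) = t*10 = 10*t)
(-3841203 + 4857893)*(y(-412) - 3523498) = (-3841203 + 4857893)*(10*(-412) - 3523498) = 1016690*(-4120 - 3523498) = 1016690*(-3527618) = -3586493944420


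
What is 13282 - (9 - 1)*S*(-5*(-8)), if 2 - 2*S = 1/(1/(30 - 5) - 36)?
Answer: 11648838/899 ≈ 12958.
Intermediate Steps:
S = 1823/1798 (S = 1 - 1/(2*(1/(30 - 5) - 36)) = 1 - 1/(2*(1/25 - 36)) = 1 - 1/(2*(-899/25)) = 1 - ½*(-25/899) = 1 + 25/1798 = 1823/1798 ≈ 1.0139)
13282 - (9 - 1)*S*(-5*(-8)) = 13282 - (9 - 1)*(1823/1798)*(-5*(-8)) = 13282 - 8*(1823/1798)*40 = 13282 - 7292*40/899 = 13282 - 1*291680/899 = 13282 - 291680/899 = 11648838/899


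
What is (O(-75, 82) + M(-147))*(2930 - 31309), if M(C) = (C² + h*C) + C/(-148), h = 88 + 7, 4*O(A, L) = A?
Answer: -216425157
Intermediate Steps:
O(A, L) = A/4
h = 95
M(C) = C² + 14059*C/148 (M(C) = (C² + 95*C) + C/(-148) = (C² + 95*C) + C*(-1/148) = (C² + 95*C) - C/148 = C² + 14059*C/148)
(O(-75, 82) + M(-147))*(2930 - 31309) = ((¼)*(-75) + (1/148)*(-147)*(14059 + 148*(-147)))*(2930 - 31309) = (-75/4 + (1/148)*(-147)*(14059 - 21756))*(-28379) = (-75/4 + (1/148)*(-147)*(-7697))*(-28379) = (-75/4 + 1131459/148)*(-28379) = (282171/37)*(-28379) = -216425157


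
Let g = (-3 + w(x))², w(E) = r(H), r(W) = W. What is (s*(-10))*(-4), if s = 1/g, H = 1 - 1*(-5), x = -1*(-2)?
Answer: 40/9 ≈ 4.4444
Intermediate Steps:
x = 2
H = 6 (H = 1 + 5 = 6)
w(E) = 6
g = 9 (g = (-3 + 6)² = 3² = 9)
s = ⅑ (s = 1/9 = ⅑ ≈ 0.11111)
(s*(-10))*(-4) = ((⅑)*(-10))*(-4) = -10/9*(-4) = 40/9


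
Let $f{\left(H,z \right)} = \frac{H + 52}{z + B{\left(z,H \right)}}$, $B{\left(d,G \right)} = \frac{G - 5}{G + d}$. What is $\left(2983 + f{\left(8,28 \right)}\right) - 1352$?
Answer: $\frac{550367}{337} \approx 1633.1$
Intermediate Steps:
$B{\left(d,G \right)} = \frac{-5 + G}{G + d}$
$f{\left(H,z \right)} = \frac{52 + H}{z + \frac{-5 + H}{H + z}}$ ($f{\left(H,z \right)} = \frac{H + 52}{z + \frac{-5 + H}{H + z}} = \frac{52 + H}{z + \frac{-5 + H}{H + z}}$)
$\left(2983 + f{\left(8,28 \right)}\right) - 1352 = \left(2983 + \frac{\left(52 + 8\right) \left(8 + 28\right)}{-5 + 8 + 28 \left(8 + 28\right)}\right) - 1352 = \left(2983 + \frac{1}{-5 + 8 + 28 \cdot 36} \cdot 60 \cdot 36\right) - 1352 = \left(2983 + \frac{1}{-5 + 8 + 1008} \cdot 60 \cdot 36\right) - 1352 = \left(2983 + \frac{1}{1011} \cdot 60 \cdot 36\right) - 1352 = \left(2983 + \frac{720}{337}\right) - 1352 = \frac{1005991}{337} - 1352 = \frac{550367}{337}$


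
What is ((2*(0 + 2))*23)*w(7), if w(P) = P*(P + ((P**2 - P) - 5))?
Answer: 28336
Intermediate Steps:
w(P) = P*(-5 + P**2) (w(P) = P*(P + (-5 + P**2 - P)) = P*(-5 + P**2))
((2*(0 + 2))*23)*w(7) = ((2*(0 + 2))*23)*(7*(-5 + 7**2)) = ((2*2)*23)*(7*(-5 + 49)) = (4*23)*(7*44) = 92*308 = 28336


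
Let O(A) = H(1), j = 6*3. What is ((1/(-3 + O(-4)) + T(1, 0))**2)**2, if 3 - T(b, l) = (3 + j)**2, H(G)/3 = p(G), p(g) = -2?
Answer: 241716951468001/6561 ≈ 3.6841e+10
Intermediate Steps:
j = 18
H(G) = -6 (H(G) = 3*(-2) = -6)
O(A) = -6
T(b, l) = -438 (T(b, l) = 3 - (3 + 18)**2 = 3 - 1*21**2 = 3 - 1*441 = 3 - 441 = -438)
((1/(-3 + O(-4)) + T(1, 0))**2)**2 = ((1/(-3 - 6) - 438)**2)**2 = ((1/(-9) - 438)**2)**2 = ((-1/9 - 438)**2)**2 = ((-3943/9)**2)**2 = (15547249/81)**2 = 241716951468001/6561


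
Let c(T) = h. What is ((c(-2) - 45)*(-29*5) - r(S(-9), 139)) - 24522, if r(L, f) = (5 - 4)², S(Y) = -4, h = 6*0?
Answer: -17998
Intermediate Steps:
h = 0
r(L, f) = 1 (r(L, f) = 1² = 1)
c(T) = 0
((c(-2) - 45)*(-29*5) - r(S(-9), 139)) - 24522 = ((0 - 45)*(-29*5) - 1*1) - 24522 = (-45*(-145) - 1) - 24522 = (6525 - 1) - 24522 = 6524 - 24522 = -17998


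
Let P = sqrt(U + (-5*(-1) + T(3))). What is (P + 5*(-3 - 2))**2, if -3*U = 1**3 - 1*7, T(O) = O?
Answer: (25 - sqrt(10))**2 ≈ 476.89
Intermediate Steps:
U = 2 (U = -(1**3 - 1*7)/3 = -(1 - 7)/3 = -1/3*(-6) = 2)
P = sqrt(10) (P = sqrt(2 + (-5*(-1) + 3)) = sqrt(2 + (5 + 3)) = sqrt(2 + 8) = sqrt(10) ≈ 3.1623)
(P + 5*(-3 - 2))**2 = (sqrt(10) + 5*(-3 - 2))**2 = (sqrt(10) + 5*(-5))**2 = (sqrt(10) - 25)**2 = (-25 + sqrt(10))**2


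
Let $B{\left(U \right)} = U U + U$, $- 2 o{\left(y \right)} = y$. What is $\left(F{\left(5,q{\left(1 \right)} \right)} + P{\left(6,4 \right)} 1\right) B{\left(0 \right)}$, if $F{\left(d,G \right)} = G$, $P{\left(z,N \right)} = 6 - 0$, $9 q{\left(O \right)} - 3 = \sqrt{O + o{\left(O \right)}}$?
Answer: $0$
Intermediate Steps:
$o{\left(y \right)} = - \frac{y}{2}$
$q{\left(O \right)} = \frac{1}{3} + \frac{\sqrt{2} \sqrt{O}}{18}$ ($q{\left(O \right)} = \frac{1}{3} + \frac{\sqrt{O - \frac{O}{2}}}{9} = \frac{1}{3} + \frac{\sqrt{\frac{O}{2}}}{9} = \frac{1}{3} + \frac{\frac{1}{2} \sqrt{2} \sqrt{O}}{9} = \frac{1}{3} + \frac{\sqrt{2} \sqrt{O}}{18}$)
$P{\left(z,N \right)} = 6$ ($P{\left(z,N \right)} = 6 + 0 = 6$)
$B{\left(U \right)} = U + U^{2}$ ($B{\left(U \right)} = U^{2} + U = U + U^{2}$)
$\left(F{\left(5,q{\left(1 \right)} \right)} + P{\left(6,4 \right)} 1\right) B{\left(0 \right)} = \left(\left(\frac{1}{3} + \frac{\sqrt{2} \sqrt{1}}{18}\right) + 6 \cdot 1\right) 0 \left(1 + 0\right) = \left(\left(\frac{1}{3} + \frac{1}{18} \sqrt{2} \cdot 1\right) + 6\right) 0 \cdot 1 = \left(\left(\frac{1}{3} + \frac{\sqrt{2}}{18}\right) + 6\right) 0 = \left(\frac{19}{3} + \frac{\sqrt{2}}{18}\right) 0 = 0$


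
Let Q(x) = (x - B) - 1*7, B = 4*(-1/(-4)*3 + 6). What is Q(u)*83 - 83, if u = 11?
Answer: -1992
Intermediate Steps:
B = 27 (B = 4*(-1*(-¼)*3 + 6) = 4*((¼)*3 + 6) = 4*(¾ + 6) = 4*(27/4) = 27)
Q(x) = -34 + x (Q(x) = (x - 1*27) - 1*7 = (x - 27) - 7 = (-27 + x) - 7 = -34 + x)
Q(u)*83 - 83 = (-34 + 11)*83 - 83 = -23*83 - 83 = -1909 - 83 = -1992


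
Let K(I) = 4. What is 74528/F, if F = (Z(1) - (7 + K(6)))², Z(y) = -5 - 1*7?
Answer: 74528/529 ≈ 140.88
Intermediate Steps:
Z(y) = -12 (Z(y) = -5 - 7 = -12)
F = 529 (F = (-12 - (7 + 4))² = (-12 - 1*11)² = (-12 - 11)² = (-23)² = 529)
74528/F = 74528/529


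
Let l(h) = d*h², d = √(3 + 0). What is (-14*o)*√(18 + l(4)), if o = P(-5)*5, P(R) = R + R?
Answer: 700*√(18 + 16*√3) ≈ 4732.8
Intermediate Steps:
P(R) = 2*R
d = √3 ≈ 1.7320
l(h) = √3*h²
o = -50 (o = (2*(-5))*5 = -10*5 = -50)
(-14*o)*√(18 + l(4)) = (-14*(-50))*√(18 + √3*4²) = 700*√(18 + √3*16) = 700*√(18 + 16*√3)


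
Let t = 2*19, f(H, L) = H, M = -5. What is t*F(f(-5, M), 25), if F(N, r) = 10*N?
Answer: -1900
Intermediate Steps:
t = 38
t*F(f(-5, M), 25) = 38*(10*(-5)) = 38*(-50) = -1900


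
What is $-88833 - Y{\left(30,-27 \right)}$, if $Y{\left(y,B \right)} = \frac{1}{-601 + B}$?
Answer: $- \frac{55787123}{628} \approx -88833.0$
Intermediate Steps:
$-88833 - Y{\left(30,-27 \right)} = -88833 - \frac{1}{-601 - 27} = -88833 - \frac{1}{-628} = -88833 - - \frac{1}{628} = -88833 + \frac{1}{628} = - \frac{55787123}{628}$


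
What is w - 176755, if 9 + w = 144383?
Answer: -32381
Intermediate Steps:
w = 144374 (w = -9 + 144383 = 144374)
w - 176755 = 144374 - 176755 = -32381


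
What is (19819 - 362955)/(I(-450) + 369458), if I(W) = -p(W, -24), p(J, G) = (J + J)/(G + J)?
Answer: -3388468/3648379 ≈ -0.92876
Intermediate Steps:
p(J, G) = 2*J/(G + J) (p(J, G) = (2*J)/(G + J) = 2*J/(G + J))
I(W) = -2*W/(-24 + W)
(19819 - 362955)/(I(-450) + 369458) = (19819 - 362955)/(-2*(-450)/(-24 - 450) + 369458) = -343136/(-2*(-450)/(-474) + 369458) = -343136/(-2*(-450)*(-1/474) + 369458) = -343136/(-150/79 + 369458) = -343136/29187032/79 = -343136*79/29187032 = -3388468/3648379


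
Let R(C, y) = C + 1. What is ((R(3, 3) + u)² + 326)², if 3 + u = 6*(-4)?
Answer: 731025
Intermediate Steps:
R(C, y) = 1 + C
u = -27 (u = -3 + 6*(-4) = -3 - 24 = -27)
((R(3, 3) + u)² + 326)² = (((1 + 3) - 27)² + 326)² = ((4 - 27)² + 326)² = ((-23)² + 326)² = (529 + 326)² = 855² = 731025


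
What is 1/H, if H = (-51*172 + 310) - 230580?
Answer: -1/239042 ≈ -4.1834e-6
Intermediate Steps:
H = -239042 (H = (-8772 + 310) - 230580 = -8462 - 230580 = -239042)
1/H = 1/(-239042) = -1/239042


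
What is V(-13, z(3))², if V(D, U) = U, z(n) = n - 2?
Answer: 1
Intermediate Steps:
z(n) = -2 + n
V(-13, z(3))² = (-2 + 3)² = 1² = 1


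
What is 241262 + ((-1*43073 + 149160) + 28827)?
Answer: 376176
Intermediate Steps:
241262 + ((-1*43073 + 149160) + 28827) = 241262 + ((-43073 + 149160) + 28827) = 241262 + (106087 + 28827) = 241262 + 134914 = 376176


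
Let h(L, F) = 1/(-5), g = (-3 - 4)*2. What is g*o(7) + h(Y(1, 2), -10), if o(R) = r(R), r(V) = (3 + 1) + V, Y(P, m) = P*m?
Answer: -771/5 ≈ -154.20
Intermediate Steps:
g = -14 (g = -7*2 = -14)
r(V) = 4 + V
h(L, F) = -1/5
o(R) = 4 + R
g*o(7) + h(Y(1, 2), -10) = -14*(4 + 7) - 1/5 = -14*11 - 1/5 = -154 - 1/5 = -771/5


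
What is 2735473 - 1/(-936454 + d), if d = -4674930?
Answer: 15349789424633/5611384 ≈ 2.7355e+6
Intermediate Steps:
2735473 - 1/(-936454 + d) = 2735473 - 1/(-936454 - 4674930) = 2735473 - 1/(-5611384) = 2735473 - 1*(-1/5611384) = 2735473 + 1/5611384 = 15349789424633/5611384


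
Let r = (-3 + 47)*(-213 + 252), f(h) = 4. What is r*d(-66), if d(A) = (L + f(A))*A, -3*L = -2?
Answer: -528528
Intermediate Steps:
L = 2/3 (L = -1/3*(-2) = 2/3 ≈ 0.66667)
d(A) = 14*A/3 (d(A) = (2/3 + 4)*A = 14*A/3)
r = 1716 (r = 44*39 = 1716)
r*d(-66) = 1716*((14/3)*(-66)) = 1716*(-308) = -528528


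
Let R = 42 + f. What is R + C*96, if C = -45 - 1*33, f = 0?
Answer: -7446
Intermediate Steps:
C = -78 (C = -45 - 33 = -78)
R = 42 (R = 42 + 0 = 42)
R + C*96 = 42 - 78*96 = 42 - 7488 = -7446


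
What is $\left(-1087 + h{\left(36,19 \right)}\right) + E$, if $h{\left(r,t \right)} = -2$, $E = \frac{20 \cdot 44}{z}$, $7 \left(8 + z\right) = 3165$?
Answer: $- \frac{3379541}{3109} \approx -1087.0$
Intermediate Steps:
$z = \frac{3109}{7}$ ($z = -8 + \frac{1}{7} \cdot 3165 = -8 + \frac{3165}{7} = \frac{3109}{7} \approx 444.14$)
$E = \frac{6160}{3109}$ ($E = \frac{20 \cdot 44}{\frac{3109}{7}} = 880 \cdot \frac{7}{3109} = \frac{6160}{3109} \approx 1.9813$)
$\left(-1087 + h{\left(36,19 \right)}\right) + E = \left(-1087 - 2\right) + \frac{6160}{3109} = -1089 + \frac{6160}{3109} = - \frac{3379541}{3109}$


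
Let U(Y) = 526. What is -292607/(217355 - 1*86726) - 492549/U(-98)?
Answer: -64495094603/68710854 ≈ -938.64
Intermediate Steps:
-292607/(217355 - 1*86726) - 492549/U(-98) = -292607/(217355 - 1*86726) - 492549/526 = -292607/(217355 - 86726) - 492549*1/526 = -292607/130629 - 492549/526 = -64495094603/68710854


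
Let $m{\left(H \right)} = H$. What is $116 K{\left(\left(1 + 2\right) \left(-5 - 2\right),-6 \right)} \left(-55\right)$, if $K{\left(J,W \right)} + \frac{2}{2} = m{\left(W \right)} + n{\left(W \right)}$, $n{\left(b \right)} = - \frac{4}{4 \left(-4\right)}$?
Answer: $43065$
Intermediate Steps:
$n{\left(b \right)} = \frac{1}{4}$ ($n{\left(b \right)} = - \frac{4}{-16} = \left(-4\right) \left(- \frac{1}{16}\right) = \frac{1}{4}$)
$K{\left(J,W \right)} = - \frac{3}{4} + W$ ($K{\left(J,W \right)} = -1 + \left(W + \frac{1}{4}\right) = -1 + \left(\frac{1}{4} + W\right) = - \frac{3}{4} + W$)
$116 K{\left(\left(1 + 2\right) \left(-5 - 2\right),-6 \right)} \left(-55\right) = 116 \left(- \frac{3}{4} - 6\right) \left(-55\right) = 116 \left(- \frac{27}{4}\right) \left(-55\right) = \left(-783\right) \left(-55\right) = 43065$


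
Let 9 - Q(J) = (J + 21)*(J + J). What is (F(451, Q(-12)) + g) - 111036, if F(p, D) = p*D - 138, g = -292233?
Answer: -301932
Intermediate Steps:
Q(J) = 9 - 2*J*(21 + J) (Q(J) = 9 - (J + 21)*(J + J) = 9 - (21 + J)*2*J = 9 - 2*J*(21 + J))
F(p, D) = -138 + D*p (F(p, D) = D*p - 138 = -138 + D*p)
(F(451, Q(-12)) + g) - 111036 = ((-138 + (9 - 42*(-12) - 2*(-12)²)*451) - 292233) - 111036 = ((-138 + (9 + 504 - 2*144)*451) - 292233) - 111036 = ((-138 + (9 + 504 - 288)*451) - 292233) - 111036 = ((-138 + 225*451) - 292233) - 111036 = ((-138 + 101475) - 292233) - 111036 = (101337 - 292233) - 111036 = -190896 - 111036 = -301932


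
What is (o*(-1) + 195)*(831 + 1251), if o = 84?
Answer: 231102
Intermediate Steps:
(o*(-1) + 195)*(831 + 1251) = (84*(-1) + 195)*(831 + 1251) = (-84 + 195)*2082 = 111*2082 = 231102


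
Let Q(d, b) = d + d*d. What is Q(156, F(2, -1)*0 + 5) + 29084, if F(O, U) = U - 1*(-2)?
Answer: 53576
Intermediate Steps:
F(O, U) = 2 + U (F(O, U) = U + 2 = 2 + U)
Q(d, b) = d + d²
Q(156, F(2, -1)*0 + 5) + 29084 = 156*(1 + 156) + 29084 = 156*157 + 29084 = 24492 + 29084 = 53576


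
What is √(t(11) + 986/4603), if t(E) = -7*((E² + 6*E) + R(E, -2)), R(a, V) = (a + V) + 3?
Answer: I*√29509800779/4603 ≈ 37.32*I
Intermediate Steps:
R(a, V) = 3 + V + a (R(a, V) = (V + a) + 3 = 3 + V + a)
t(E) = -7 - 49*E - 7*E² (t(E) = -7*((E² + 6*E) + (3 - 2 + E)) = -7*((E² + 6*E) + (1 + E)) = -7*(1 + E² + 7*E) = -7 - 49*E - 7*E²)
√(t(11) + 986/4603) = √((-7 - 49*11 - 7*11²) + 986/4603) = √((-7 - 539 - 7*121) + 986*(1/4603)) = √((-7 - 539 - 847) + 986/4603) = √(-1393 + 986/4603) = √(-6410993/4603) = I*√29509800779/4603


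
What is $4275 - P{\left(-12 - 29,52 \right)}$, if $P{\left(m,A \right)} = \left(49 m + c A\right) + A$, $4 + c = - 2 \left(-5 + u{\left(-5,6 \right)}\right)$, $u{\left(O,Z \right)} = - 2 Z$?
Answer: $4672$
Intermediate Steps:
$c = 30$ ($c = -4 - 2 \left(-5 - 12\right) = -4 - -34 = -4 + 34 = 30$)
$P{\left(m,A \right)} = 31 A + 49 m$ ($P{\left(m,A \right)} = \left(49 m + 30 A\right) + A = \left(30 A + 49 m\right) + A = 31 A + 49 m$)
$4275 - P{\left(-12 - 29,52 \right)} = 4275 - \left(31 \cdot 52 + 49 \left(-12 - 29\right)\right) = 4275 - \left(1612 + 49 \left(-41\right)\right) = 4275 - \left(1612 - 2009\right) = 4275 - -397 = 4275 + 397 = 4672$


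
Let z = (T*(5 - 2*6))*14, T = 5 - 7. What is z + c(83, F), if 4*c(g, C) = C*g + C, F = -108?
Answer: -2072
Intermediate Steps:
T = -2
z = 196 (z = -2*(5 - 2*6)*14 = -2*(5 - 12)*14 = -2*(-7)*14 = 14*14 = 196)
c(g, C) = C/4 + C*g/4 (c(g, C) = (C*g + C)/4 = (C + C*g)/4 = C/4 + C*g/4)
z + c(83, F) = 196 + (¼)*(-108)*(1 + 83) = 196 + (¼)*(-108)*84 = 196 - 2268 = -2072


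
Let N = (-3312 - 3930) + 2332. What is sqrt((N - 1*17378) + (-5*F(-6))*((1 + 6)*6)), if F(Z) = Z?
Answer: 2*I*sqrt(5257) ≈ 145.01*I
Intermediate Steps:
N = -4910 (N = -7242 + 2332 = -4910)
sqrt((N - 1*17378) + (-5*F(-6))*((1 + 6)*6)) = sqrt((-4910 - 1*17378) + (-5*(-6))*((1 + 6)*6)) = sqrt((-4910 - 17378) + 30*(7*6)) = sqrt(-22288 + 30*42) = sqrt(-22288 + 1260) = sqrt(-21028) = 2*I*sqrt(5257)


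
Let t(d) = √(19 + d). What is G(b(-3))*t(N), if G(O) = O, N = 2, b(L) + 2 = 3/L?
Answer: -3*√21 ≈ -13.748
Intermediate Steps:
b(L) = -2 + 3/L
G(b(-3))*t(N) = (-2 + 3/(-3))*√(19 + 2) = (-2 + 3*(-⅓))*√21 = (-2 - 1)*√21 = -3*√21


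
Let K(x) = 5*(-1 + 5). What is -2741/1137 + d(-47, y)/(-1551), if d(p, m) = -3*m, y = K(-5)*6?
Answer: -1280657/587829 ≈ -2.1786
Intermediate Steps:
K(x) = 20 (K(x) = 5*4 = 20)
y = 120 (y = 20*6 = 120)
-2741/1137 + d(-47, y)/(-1551) = -2741/1137 - 3*120/(-1551) = -2741*1/1137 - 360*(-1/1551) = -2741/1137 + 120/517 = -1280657/587829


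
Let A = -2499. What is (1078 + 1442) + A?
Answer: 21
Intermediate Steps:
(1078 + 1442) + A = (1078 + 1442) - 2499 = 2520 - 2499 = 21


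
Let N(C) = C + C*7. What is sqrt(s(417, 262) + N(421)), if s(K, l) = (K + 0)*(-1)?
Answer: sqrt(2951) ≈ 54.323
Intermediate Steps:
s(K, l) = -K (s(K, l) = K*(-1) = -K)
N(C) = 8*C (N(C) = C + 7*C = 8*C)
sqrt(s(417, 262) + N(421)) = sqrt(-1*417 + 8*421) = sqrt(-417 + 3368) = sqrt(2951)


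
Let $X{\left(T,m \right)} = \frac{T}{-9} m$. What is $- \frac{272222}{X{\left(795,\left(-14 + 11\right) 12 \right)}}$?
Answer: $- \frac{136111}{1590} \approx -85.604$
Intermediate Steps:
$X{\left(T,m \right)} = - \frac{T m}{9}$ ($X{\left(T,m \right)} = T \left(- \frac{1}{9}\right) m = - \frac{T}{9} m = - \frac{T m}{9}$)
$- \frac{272222}{X{\left(795,\left(-14 + 11\right) 12 \right)}} = - \frac{272222}{\left(- \frac{1}{9}\right) 795 \left(-14 + 11\right) 12} = - \frac{272222}{\left(- \frac{1}{9}\right) 795 \left(\left(-3\right) 12\right)} = - \frac{272222}{\left(- \frac{1}{9}\right) 795 \left(-36\right)} = - \frac{272222}{3180} = \left(-272222\right) \frac{1}{3180} = - \frac{136111}{1590}$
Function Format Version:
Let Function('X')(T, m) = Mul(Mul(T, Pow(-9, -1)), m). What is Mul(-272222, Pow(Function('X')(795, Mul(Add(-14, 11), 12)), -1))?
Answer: Rational(-136111, 1590) ≈ -85.604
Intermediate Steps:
Function('X')(T, m) = Mul(Rational(-1, 9), T, m) (Function('X')(T, m) = Mul(Mul(T, Rational(-1, 9)), m) = Mul(Mul(Rational(-1, 9), T), m) = Mul(Rational(-1, 9), T, m))
Mul(-272222, Pow(Function('X')(795, Mul(Add(-14, 11), 12)), -1)) = Mul(-272222, Pow(Mul(Rational(-1, 9), 795, Mul(Add(-14, 11), 12)), -1)) = Mul(-272222, Pow(Mul(Rational(-1, 9), 795, Mul(-3, 12)), -1)) = Mul(-272222, Pow(Mul(Rational(-1, 9), 795, -36), -1)) = Mul(-272222, Pow(3180, -1)) = Mul(-272222, Rational(1, 3180)) = Rational(-136111, 1590)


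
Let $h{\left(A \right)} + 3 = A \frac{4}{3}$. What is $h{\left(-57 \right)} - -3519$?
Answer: $3440$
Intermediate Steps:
$h{\left(A \right)} = -3 + \frac{4 A}{3}$ ($h{\left(A \right)} = -3 + A \frac{4}{3} = -3 + \frac{4 A}{3}$)
$h{\left(-57 \right)} - -3519 = \left(-3 + \frac{4}{3} \left(-57\right)\right) - -3519 = \left(-3 - 76\right) + 3519 = -79 + 3519 = 3440$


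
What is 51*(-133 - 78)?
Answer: -10761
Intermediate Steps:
51*(-133 - 78) = 51*(-211) = -10761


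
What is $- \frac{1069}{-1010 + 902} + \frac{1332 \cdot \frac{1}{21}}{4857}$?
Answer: $\frac{12130961}{1223964} \approx 9.9112$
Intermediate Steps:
$- \frac{1069}{-1010 + 902} + \frac{1332 \cdot \frac{1}{21}}{4857} = - \frac{1069}{-108} + 1332 \cdot \frac{1}{21} \cdot \frac{1}{4857} = \left(-1069\right) \left(- \frac{1}{108}\right) + \frac{444}{7} \cdot \frac{1}{4857} = \frac{1069}{108} + \frac{148}{11333} = \frac{12130961}{1223964}$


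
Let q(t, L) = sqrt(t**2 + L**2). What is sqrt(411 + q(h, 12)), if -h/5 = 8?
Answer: sqrt(411 + 4*sqrt(109)) ≈ 21.278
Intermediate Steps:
h = -40 (h = -5*8 = -40)
q(t, L) = sqrt(L**2 + t**2)
sqrt(411 + q(h, 12)) = sqrt(411 + sqrt(12**2 + (-40)**2)) = sqrt(411 + sqrt(144 + 1600)) = sqrt(411 + sqrt(1744)) = sqrt(411 + 4*sqrt(109))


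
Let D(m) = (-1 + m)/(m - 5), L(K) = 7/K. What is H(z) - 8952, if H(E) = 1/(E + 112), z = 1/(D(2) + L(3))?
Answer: -2014198/225 ≈ -8952.0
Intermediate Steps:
D(m) = (-1 + m)/(-5 + m)
z = 1/2 (z = 1/((-1 + 2)/(-5 + 2) + 7/3) = 1/(1/(-3) + 7*(1/3)) = 1/(-1/3*1 + 7/3) = 1/(-1/3 + 7/3) = 1/2 ≈ 0.50000)
H(E) = 1/(112 + E)
H(z) - 8952 = 1/(112 + 1/2) - 8952 = 1/(225/2) - 8952 = 2/225 - 8952 = -2014198/225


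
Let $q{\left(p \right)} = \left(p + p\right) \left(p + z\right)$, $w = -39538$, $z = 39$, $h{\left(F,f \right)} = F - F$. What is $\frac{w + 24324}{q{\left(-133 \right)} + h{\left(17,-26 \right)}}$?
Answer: $- \frac{7607}{12502} \approx -0.60846$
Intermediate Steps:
$h{\left(F,f \right)} = 0$
$q{\left(p \right)} = 2 p \left(39 + p\right)$ ($q{\left(p \right)} = \left(p + p\right) \left(p + 39\right) = 2 p \left(39 + p\right)$)
$\frac{w + 24324}{q{\left(-133 \right)} + h{\left(17,-26 \right)}} = \frac{-39538 + 24324}{2 \left(-133\right) \left(39 - 133\right) + 0} = - \frac{15214}{2 \left(-133\right) \left(-94\right) + 0} = - \frac{15214}{25004 + 0} = - \frac{15214}{25004} = \left(-15214\right) \frac{1}{25004} = - \frac{7607}{12502}$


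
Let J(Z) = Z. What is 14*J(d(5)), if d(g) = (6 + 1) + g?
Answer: 168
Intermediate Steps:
d(g) = 7 + g
14*J(d(5)) = 14*(7 + 5) = 14*12 = 168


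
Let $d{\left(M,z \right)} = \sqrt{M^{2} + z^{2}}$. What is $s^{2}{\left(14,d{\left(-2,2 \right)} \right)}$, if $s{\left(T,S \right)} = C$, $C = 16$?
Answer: $256$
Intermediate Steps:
$s{\left(T,S \right)} = 16$
$s^{2}{\left(14,d{\left(-2,2 \right)} \right)} = 16^{2} = 256$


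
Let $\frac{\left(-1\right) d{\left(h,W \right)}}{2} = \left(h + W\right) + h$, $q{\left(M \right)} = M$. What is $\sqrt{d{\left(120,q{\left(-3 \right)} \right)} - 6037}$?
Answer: $i \sqrt{6511} \approx 80.691 i$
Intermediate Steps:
$d{\left(h,W \right)} = - 4 h - 2 W$ ($d{\left(h,W \right)} = - 2 \left(\left(h + W\right) + h\right) = - 2 \left(\left(W + h\right) + h\right) = - 2 \left(W + 2 h\right) = - 4 h - 2 W$)
$\sqrt{d{\left(120,q{\left(-3 \right)} \right)} - 6037} = \sqrt{\left(\left(-4\right) 120 - -6\right) - 6037} = \sqrt{\left(-480 + 6\right) - 6037} = \sqrt{-474 - 6037} = \sqrt{-6511} = i \sqrt{6511}$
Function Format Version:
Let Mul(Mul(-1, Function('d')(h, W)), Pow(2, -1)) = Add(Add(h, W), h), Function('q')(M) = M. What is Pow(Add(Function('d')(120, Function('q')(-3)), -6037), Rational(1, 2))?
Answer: Mul(I, Pow(6511, Rational(1, 2))) ≈ Mul(80.691, I)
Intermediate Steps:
Function('d')(h, W) = Add(Mul(-4, h), Mul(-2, W)) (Function('d')(h, W) = Mul(-2, Add(Add(h, W), h)) = Mul(-2, Add(Add(W, h), h)) = Mul(-2, Add(W, Mul(2, h))) = Add(Mul(-4, h), Mul(-2, W)))
Pow(Add(Function('d')(120, Function('q')(-3)), -6037), Rational(1, 2)) = Pow(Add(Add(Mul(-4, 120), Mul(-2, -3)), -6037), Rational(1, 2)) = Pow(Add(Add(-480, 6), -6037), Rational(1, 2)) = Pow(Add(-474, -6037), Rational(1, 2)) = Pow(-6511, Rational(1, 2)) = Mul(I, Pow(6511, Rational(1, 2)))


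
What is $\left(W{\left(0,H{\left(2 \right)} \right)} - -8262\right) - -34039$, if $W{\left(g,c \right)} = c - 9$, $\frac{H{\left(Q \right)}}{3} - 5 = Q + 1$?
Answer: $42316$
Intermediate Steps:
$H{\left(Q \right)} = 18 + 3 Q$ ($H{\left(Q \right)} = 15 + 3 \left(Q + 1\right) = 15 + 3 \left(1 + Q\right) = 15 + \left(3 + 3 Q\right) = 18 + 3 Q$)
$W{\left(g,c \right)} = -9 + c$
$\left(W{\left(0,H{\left(2 \right)} \right)} - -8262\right) - -34039 = \left(\left(-9 + \left(18 + 3 \cdot 2\right)\right) - -8262\right) - -34039 = \left(\left(-9 + \left(18 + 6\right)\right) + 8262\right) + 34039 = \left(\left(-9 + 24\right) + 8262\right) + 34039 = \left(15 + 8262\right) + 34039 = 8277 + 34039 = 42316$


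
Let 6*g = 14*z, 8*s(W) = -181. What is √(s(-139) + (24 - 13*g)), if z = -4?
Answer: √17670/12 ≈ 11.077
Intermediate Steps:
s(W) = -181/8 (s(W) = (⅛)*(-181) = -181/8)
g = -28/3 (g = (14*(-4))/6 = (⅙)*(-56) = -28/3 ≈ -9.3333)
√(s(-139) + (24 - 13*g)) = √(-181/8 + (24 - 13*(-28/3))) = √(-181/8 + (24 + 364/3)) = √(-181/8 + 436/3) = √(2945/24) = √17670/12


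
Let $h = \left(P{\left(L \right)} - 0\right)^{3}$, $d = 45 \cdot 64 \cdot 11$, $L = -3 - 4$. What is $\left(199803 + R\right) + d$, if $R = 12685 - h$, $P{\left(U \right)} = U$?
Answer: $244511$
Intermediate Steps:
$L = -7$ ($L = -3 - 4 = -7$)
$d = 31680$ ($d = 2880 \cdot 11 = 31680$)
$h = -343$ ($h = \left(-7 - 0\right)^{3} = \left(-7 + 0\right)^{3} = \left(-7\right)^{3} = -343$)
$R = 13028$ ($R = 12685 - -343 = 12685 + 343 = 13028$)
$\left(199803 + R\right) + d = \left(199803 + 13028\right) + 31680 = 212831 + 31680 = 244511$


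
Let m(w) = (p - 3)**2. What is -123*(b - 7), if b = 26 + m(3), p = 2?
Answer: -2460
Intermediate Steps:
m(w) = 1 (m(w) = (2 - 3)**2 = (-1)**2 = 1)
b = 27 (b = 26 + 1 = 27)
-123*(b - 7) = -123*(27 - 7) = -123*20 = -2460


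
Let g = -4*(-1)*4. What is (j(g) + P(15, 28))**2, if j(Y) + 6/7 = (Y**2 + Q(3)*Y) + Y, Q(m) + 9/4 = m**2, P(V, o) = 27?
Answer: 8082649/49 ≈ 1.6495e+5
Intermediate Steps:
Q(m) = -9/4 + m**2
g = 16 (g = 4*4 = 16)
j(Y) = -6/7 + Y**2 + 31*Y/4 (j(Y) = -6/7 + ((Y**2 + (-9/4 + 3**2)*Y) + Y) = -6/7 + ((Y**2 + (-9/4 + 9)*Y) + Y) = -6/7 + ((Y**2 + 27*Y/4) + Y) = -6/7 + (Y**2 + 31*Y/4) = -6/7 + Y**2 + 31*Y/4)
(j(g) + P(15, 28))**2 = ((-6/7 + 16**2 + (31/4)*16) + 27)**2 = ((-6/7 + 256 + 124) + 27)**2 = (2654/7 + 27)**2 = (2843/7)**2 = 8082649/49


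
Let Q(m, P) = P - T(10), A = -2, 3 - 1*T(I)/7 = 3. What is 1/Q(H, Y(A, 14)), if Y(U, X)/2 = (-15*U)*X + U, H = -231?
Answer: 1/836 ≈ 0.0011962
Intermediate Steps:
T(I) = 0 (T(I) = 21 - 7*3 = 21 - 21 = 0)
Y(U, X) = 2*U - 30*U*X (Y(U, X) = 2*((-15*U)*X + U) = 2*(-15*U*X + U) = 2*(U - 15*U*X) = 2*U - 30*U*X)
Q(m, P) = P (Q(m, P) = P - 1*0 = P + 0 = P)
1/Q(H, Y(A, 14)) = 1/(2*(-2)*(1 - 15*14)) = 1/(2*(-2)*(1 - 210)) = 1/(2*(-2)*(-209)) = 1/836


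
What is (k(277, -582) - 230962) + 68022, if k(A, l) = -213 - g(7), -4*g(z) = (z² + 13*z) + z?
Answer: -652465/4 ≈ -1.6312e+5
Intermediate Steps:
g(z) = -7*z/2 - z²/4 (g(z) = -((z² + 13*z) + z)/4 = -(z² + 14*z)/4 = -7*z/2 - z²/4)
k(A, l) = -705/4 (k(A, l) = -213 - (-1)*7*(14 + 7)/4 = -213 - (-1)*7*21/4 = -213 - 1*(-147/4) = -213 + 147/4 = -705/4)
(k(277, -582) - 230962) + 68022 = (-705/4 - 230962) + 68022 = -924553/4 + 68022 = -652465/4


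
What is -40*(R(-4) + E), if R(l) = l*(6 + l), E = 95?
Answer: -3480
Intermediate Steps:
-40*(R(-4) + E) = -40*(-4*(6 - 4) + 95) = -40*(-4*2 + 95) = -40*(-8 + 95) = -40*87 = -3480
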